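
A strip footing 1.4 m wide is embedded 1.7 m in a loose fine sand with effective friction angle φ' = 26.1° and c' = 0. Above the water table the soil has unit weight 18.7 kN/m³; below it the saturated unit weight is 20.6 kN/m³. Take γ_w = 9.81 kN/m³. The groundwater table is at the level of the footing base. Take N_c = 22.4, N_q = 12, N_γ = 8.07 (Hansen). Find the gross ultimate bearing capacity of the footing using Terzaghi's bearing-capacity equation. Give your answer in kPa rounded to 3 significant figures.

q_ult ≈ 442 kPa

Overburden at base level: q = 18.7 × 1.7 = 31.79 kPa.
Below the base the soil is submerged, so the ½γBN_γ term uses γ' = 20.6 − 9.81 = 10.79 kN/m³.
Surcharge term q·N_q = 31.79 × 12 = 381.48 kPa; self-weight term 0.5·γ·B·N_γ = 0.5 × 10.79 × 1.4 × 8.07 = 60.953 kPa.
q_ult = 381.48 + 60.953 = 442.43 kPa.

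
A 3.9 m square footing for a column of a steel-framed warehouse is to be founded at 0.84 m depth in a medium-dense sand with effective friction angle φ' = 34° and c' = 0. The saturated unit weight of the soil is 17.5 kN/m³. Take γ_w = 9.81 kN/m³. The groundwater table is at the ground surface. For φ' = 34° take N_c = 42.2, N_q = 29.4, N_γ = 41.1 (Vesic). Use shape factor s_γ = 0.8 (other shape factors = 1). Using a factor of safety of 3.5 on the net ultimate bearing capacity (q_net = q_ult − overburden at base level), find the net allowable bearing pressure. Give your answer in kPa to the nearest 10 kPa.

γ' = 17.5 − 9.81 = 7.69 kN/m³ (submerged throughout). q = 7.69 × 0.84 = 6.4596 kPa; the same γ' applies in the ½γBN_γ term.
q·N_q = 6.4596 × 29.4 = 189.91 kPa
0.5·γ·B·N_γ·s_γ = 0.5 × 7.69 × 3.9 × 41.1 × 0.8 = 493.05 kPa
q_ult = 189.91 + 493.05 = 682.96 kPa.
q_net = 682.96 − 6.4596 = 676.5 kPa.
q_all(net) = 676.5 / 3.5 = 193.29 kPa.

q_all(net) ≈ 190 kPa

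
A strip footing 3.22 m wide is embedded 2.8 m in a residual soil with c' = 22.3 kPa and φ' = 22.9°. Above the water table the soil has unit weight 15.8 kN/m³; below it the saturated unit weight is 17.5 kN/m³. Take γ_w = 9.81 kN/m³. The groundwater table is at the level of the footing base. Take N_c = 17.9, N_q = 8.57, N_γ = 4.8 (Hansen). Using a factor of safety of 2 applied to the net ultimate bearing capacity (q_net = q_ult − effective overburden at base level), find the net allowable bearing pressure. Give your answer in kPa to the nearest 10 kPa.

q_all(net) ≈ 400 kPa

Overburden at base level: q = 15.8 × 2.8 = 44.24 kPa.
Below the base the soil is submerged, so the ½γBN_γ term uses γ' = 17.5 − 9.81 = 7.69 kN/m³.
Cohesion term c·N_c = 22.3 × 17.9 = 399.17 kPa; surcharge term q·N_q = 44.24 × 8.57 = 379.14 kPa; self-weight term 0.5·γ·B·N_γ = 0.5 × 7.69 × 3.22 × 4.8 = 59.428 kPa.
q_ult = 399.17 + 379.14 + 59.428 = 837.74 kPa.
Net ultimate: q_net = 837.74 − 44.24 = 793.5 kPa.
q_all(net) = 793.5 / 2 = 396.75 kPa.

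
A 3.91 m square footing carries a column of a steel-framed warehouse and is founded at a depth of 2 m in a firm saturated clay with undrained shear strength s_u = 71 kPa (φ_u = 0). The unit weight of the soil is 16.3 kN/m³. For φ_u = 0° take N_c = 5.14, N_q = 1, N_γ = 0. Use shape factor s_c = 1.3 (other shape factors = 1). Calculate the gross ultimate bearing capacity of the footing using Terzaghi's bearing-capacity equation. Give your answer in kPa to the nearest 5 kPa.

Overburden at base level: q = 16.3 × 2 = 32.6 kPa.
Cohesion term c·N_c·s_c = 71 × 5.14 × 1.3 = 474.42 kPa; surcharge term q·N_q = 32.6 × 1 = 32.6 kPa.
q_ult = 474.42 + 32.6 = 507.02 kPa.

q_ult ≈ 505 kPa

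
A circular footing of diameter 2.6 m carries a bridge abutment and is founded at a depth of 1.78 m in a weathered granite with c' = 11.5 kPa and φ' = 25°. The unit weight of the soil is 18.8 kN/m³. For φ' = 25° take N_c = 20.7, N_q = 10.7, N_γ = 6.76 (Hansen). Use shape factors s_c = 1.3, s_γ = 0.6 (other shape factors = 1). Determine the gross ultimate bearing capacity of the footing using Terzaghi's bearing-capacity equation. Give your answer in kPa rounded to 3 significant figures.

q_ult ≈ 767 kPa

Overburden at base level: q = 18.8 × 1.78 = 33.464 kPa.
Cohesion term c·N_c·s_c = 11.5 × 20.7 × 1.3 = 309.46 kPa; surcharge term q·N_q = 33.464 × 10.7 = 358.06 kPa; self-weight term 0.5·γ·B·N_γ·s_γ = 0.5 × 18.8 × 2.6 × 6.76 × 0.6 = 99.129 kPa.
q_ult = 309.46 + 358.06 + 99.129 = 766.66 kPa.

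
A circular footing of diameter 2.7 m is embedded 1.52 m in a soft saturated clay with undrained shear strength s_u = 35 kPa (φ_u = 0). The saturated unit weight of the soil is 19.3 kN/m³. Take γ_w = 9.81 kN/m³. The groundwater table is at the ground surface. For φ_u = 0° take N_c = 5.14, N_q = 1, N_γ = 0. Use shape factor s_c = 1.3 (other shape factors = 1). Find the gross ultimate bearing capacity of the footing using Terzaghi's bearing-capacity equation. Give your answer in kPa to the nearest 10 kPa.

With the water table at the surface the whole profile is submerged: γ' = 19.3 − 9.81 = 9.49 kN/m³, so q = γ'·D_f = 14.425 kPa.
q_ult = c·N_c·s_c + q·N_q
     = 35 × 5.14 × 1.3 + 14.425 × 1
     = 233.87 + 14.425 = 248.29 kPa.

q_ult ≈ 250 kPa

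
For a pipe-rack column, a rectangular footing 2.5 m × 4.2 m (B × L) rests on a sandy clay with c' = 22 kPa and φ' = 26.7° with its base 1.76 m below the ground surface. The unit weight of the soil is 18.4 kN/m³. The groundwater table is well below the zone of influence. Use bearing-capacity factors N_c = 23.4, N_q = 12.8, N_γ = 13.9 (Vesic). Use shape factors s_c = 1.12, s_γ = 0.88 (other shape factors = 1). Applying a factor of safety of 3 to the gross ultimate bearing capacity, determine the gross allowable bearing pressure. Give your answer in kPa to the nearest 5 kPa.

q = γ·D_f = 18.4 × 1.76 = 32.384 kPa.
c·N_c·s_c = 22 × 23.4 × 1.12 = 576.58 kPa
q·N_q = 32.384 × 12.8 = 414.52 kPa
0.5·γ·B·N_γ·s_γ = 0.5 × 18.4 × 2.5 × 13.9 × 0.88 = 281.34 kPa
q_ult = 576.58 + 414.52 + 281.34 = 1272.4 kPa.
q_all = q_ult / FS = 1272.4 / 3 = 424.14 kPa.

q_all ≈ 425 kPa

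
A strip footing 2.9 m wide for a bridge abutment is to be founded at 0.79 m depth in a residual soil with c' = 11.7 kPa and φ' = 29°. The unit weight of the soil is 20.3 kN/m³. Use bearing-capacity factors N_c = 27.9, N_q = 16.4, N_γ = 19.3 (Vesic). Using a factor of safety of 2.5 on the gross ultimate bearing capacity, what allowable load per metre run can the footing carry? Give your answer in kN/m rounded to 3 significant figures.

≈ 1340 kN/m

Effective surcharge at the founding depth q = γ·D_f = 20.3 × 0.79 = 16.037 kPa.
q_ult = c·N_c + q·N_q + 0.5·γ·B·N_γ
     = 11.7 × 27.9 + 16.037 × 16.4 + 0.5 × 20.3 × 2.9 × 19.3
     = 326.43 + 263.01 + 568.1 = 1157.5 kPa.
Gross allowable pressure q_all = 1157.5 / 2.5 = 463.01 kPa.
Allowable wall load = q_all × B = 463.01 × 2.9 = 1342.7 kN per metre run.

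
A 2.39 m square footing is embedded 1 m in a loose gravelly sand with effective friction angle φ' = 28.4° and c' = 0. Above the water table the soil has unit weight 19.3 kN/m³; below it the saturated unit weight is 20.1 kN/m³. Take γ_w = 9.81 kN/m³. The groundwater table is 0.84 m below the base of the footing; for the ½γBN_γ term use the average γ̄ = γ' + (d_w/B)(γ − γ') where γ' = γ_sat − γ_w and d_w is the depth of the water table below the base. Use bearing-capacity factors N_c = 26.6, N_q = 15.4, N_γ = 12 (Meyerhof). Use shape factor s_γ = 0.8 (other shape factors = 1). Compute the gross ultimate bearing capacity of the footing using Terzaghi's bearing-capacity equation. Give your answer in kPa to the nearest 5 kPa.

Overburden at base level: q = 19.3 × 1 = 19.3 kPa.
The water table is 0.84 m below the base (< B = 2.39 m), so the ½γBN_γ term uses γ̄ = γ' + (d_w/B)(γ − γ') = 10.29 + (0.84/2.39)(19.3 − 10.29) = 13.457 kN/m³.
Surcharge term q·N_q = 19.3 × 15.4 = 297.22 kPa; self-weight term 0.5·γ·B·N_γ·s_γ = 0.5 × 13.457 × 2.39 × 12 × 0.8 = 154.38 kPa.
q_ult = 297.22 + 154.38 = 451.6 kPa.

q_ult ≈ 450 kPa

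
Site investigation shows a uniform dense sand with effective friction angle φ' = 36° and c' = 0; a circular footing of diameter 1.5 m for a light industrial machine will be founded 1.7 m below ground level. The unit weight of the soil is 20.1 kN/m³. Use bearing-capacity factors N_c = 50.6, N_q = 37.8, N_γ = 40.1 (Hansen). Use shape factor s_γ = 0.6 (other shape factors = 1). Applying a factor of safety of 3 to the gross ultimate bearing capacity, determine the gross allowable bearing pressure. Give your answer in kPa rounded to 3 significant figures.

q_all ≈ 551 kPa

q = γ·D_f = 20.1 × 1.7 = 34.17 kPa.
q·N_q = 34.17 × 37.8 = 1291.6 kPa
0.5·γ·B·N_γ·s_γ = 0.5 × 20.1 × 1.5 × 40.1 × 0.6 = 362.7 kPa
q_ult = 1291.6 + 362.7 = 1654.3 kPa.
q_all = q_ult / FS = 1654.3 / 3 = 551.44 kPa.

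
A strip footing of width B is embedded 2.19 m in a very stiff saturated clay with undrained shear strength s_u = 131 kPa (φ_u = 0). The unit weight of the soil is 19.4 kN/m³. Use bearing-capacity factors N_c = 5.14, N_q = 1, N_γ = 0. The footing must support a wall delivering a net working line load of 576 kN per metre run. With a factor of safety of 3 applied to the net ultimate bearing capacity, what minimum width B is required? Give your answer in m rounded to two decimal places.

Effective surcharge at the founding depth q = γ·D_f = 19.4 × 2.19 = 42.486 kPa.
q_ult = c·N_c + q·N_q
     = 131 × 5.14 + 42.486 × 1
     = 673.34 + 42.486 = 715.83 kPa.
For φ = 0 the ½γBN_γ term vanishes, so q_ult is independent of B. q_net = 715.83 − 42.486 = 673.34 kPa; q_all(net) = 673.34/3 = 224.45 kPa.
Required width B = w / q_all(net) = 576 / 224.45 = 2.566 m.

B = 2.57 m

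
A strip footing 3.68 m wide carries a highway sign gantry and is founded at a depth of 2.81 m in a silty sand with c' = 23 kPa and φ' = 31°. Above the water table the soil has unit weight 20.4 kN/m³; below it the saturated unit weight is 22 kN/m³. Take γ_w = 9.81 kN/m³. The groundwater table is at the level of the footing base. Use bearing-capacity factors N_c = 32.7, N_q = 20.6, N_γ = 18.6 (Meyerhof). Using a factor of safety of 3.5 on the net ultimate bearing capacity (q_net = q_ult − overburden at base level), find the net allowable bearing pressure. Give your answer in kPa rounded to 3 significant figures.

q = γ·D_f = 20.4 × 2.81 = 57.324 kPa.
For the ½γBN_γ term take γ' = 22 − 9.81 = 12.19 kN/m³ (soil below base is submerged).
c·N_c = 23 × 32.7 = 752.1 kPa
q·N_q = 57.324 × 20.6 = 1180.9 kPa
0.5·γ·B·N_γ = 0.5 × 12.19 × 3.68 × 18.6 = 417.19 kPa
q_ult = 752.1 + 1180.9 + 417.19 = 2350.2 kPa.
q_net = 2350.2 − 57.324 = 2292.8 kPa.
q_all(net) = 2292.8 / 3.5 = 655.1 kPa.

q_all(net) ≈ 655 kPa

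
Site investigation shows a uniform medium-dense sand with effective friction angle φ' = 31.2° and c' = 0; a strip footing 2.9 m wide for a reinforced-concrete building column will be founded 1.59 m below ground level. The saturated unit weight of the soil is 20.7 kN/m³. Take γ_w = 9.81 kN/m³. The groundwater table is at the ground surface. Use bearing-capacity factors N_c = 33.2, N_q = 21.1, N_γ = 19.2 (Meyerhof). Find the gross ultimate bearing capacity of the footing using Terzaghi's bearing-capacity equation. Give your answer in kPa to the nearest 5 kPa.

q_ult ≈ 670 kPa

Water table at ground surface, so effective unit weight γ' = 20.7 − 9.81 = 10.89 kN/m³ is used throughout; overburden q = 10.89 × 1.59 = 17.315 kPa; the same γ' applies in the ½γBN_γ term.
Surcharge term q·N_q = 17.315 × 21.1 = 365.35 kPa; self-weight term 0.5·γ·B·N_γ = 0.5 × 10.89 × 2.9 × 19.2 = 303.18 kPa.
q_ult = 365.35 + 303.18 = 668.53 kPa.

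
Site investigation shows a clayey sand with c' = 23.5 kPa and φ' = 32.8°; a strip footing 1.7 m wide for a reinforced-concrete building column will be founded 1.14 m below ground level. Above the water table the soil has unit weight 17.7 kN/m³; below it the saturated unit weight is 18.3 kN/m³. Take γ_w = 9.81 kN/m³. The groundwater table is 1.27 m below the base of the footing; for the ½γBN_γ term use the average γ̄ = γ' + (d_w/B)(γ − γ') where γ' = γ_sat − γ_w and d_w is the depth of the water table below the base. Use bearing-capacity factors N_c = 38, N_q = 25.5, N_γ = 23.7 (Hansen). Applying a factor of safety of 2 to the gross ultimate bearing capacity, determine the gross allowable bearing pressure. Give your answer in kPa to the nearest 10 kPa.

Effective surcharge at the founding depth q = γ·D_f = 17.7 × 1.14 = 20.178 kPa.
With d_w = 1.27 m < B, γ̄ = 8.49 + (1.27/1.7) × (17.7 − 8.49) = 15.37 kN/m³.
q_ult = c·N_c + q·N_q + 0.5·γ·B·N_γ
     = 23.5 × 38 + 20.178 × 25.5 + 0.5 × 15.37 × 1.7 × 23.7
     = 893 + 514.54 + 309.64 = 1717.2 kPa.
q_all = q_ult / FS = 1717.2 / 2 = 858.59 kPa.

q_all ≈ 860 kPa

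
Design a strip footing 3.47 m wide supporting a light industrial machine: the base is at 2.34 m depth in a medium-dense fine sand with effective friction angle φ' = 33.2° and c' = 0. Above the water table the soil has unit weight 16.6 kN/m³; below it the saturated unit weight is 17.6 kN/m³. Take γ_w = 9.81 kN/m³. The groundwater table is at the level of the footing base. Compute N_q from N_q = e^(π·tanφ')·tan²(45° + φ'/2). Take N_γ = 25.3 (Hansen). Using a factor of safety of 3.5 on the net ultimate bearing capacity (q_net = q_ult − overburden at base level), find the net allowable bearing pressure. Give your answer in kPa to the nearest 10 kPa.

q_all(net) ≈ 380 kPa

N_q = e^(π·tan33.2°)·tan²(61.6°) = 26.72.
Effective surcharge at the founding depth q = γ·D_f = 16.6 × 2.34 = 38.844 kPa.
The water table coincides with the base, so in the self-weight term γ → γ' = 7.79 kN/m³.
q_ult = q·N_q + 0.5·γ·B·N_γ
     = 38.844 × 26.725 + 0.5 × 7.79 × 3.47 × 25.3
     = 1038.1 + 341.95 = 1380 kPa.
q_net = 1380 − 38.844 = 1341.2 kPa.
q_all(net) = 1341.2 / 3.5 = 383.2 kPa.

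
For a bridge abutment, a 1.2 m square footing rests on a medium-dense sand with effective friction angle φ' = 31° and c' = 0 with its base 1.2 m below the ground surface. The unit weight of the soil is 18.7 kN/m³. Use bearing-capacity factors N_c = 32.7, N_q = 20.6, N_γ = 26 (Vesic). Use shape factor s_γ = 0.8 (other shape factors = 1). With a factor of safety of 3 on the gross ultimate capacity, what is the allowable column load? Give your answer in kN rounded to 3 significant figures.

P_all ≈ 334 kN

q = γ·D_f = 18.7 × 1.2 = 22.44 kPa.
q·N_q = 22.44 × 20.6 = 462.26 kPa
0.5·γ·B·N_γ·s_γ = 0.5 × 18.7 × 1.2 × 26 × 0.8 = 233.38 kPa
q_ult = 462.26 + 233.38 = 695.64 kPa.
Gross allowable pressure q_all = 695.64 / 3 = 231.88 kPa.
Footing area = 1.44 m², so allowable column load = 231.88 × 1.44 = 333.91 kN.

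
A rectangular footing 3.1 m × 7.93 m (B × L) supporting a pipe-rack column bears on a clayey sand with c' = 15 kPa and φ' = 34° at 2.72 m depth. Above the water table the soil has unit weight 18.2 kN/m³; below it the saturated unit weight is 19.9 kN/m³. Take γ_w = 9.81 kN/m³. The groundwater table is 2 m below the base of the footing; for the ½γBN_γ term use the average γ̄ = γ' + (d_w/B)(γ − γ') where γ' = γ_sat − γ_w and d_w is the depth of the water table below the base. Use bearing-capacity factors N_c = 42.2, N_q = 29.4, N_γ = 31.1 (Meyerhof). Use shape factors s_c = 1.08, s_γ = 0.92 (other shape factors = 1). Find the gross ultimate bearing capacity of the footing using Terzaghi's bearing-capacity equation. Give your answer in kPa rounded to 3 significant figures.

q_ult ≈ 2820 kPa

Effective surcharge at the founding depth q = γ·D_f = 18.2 × 2.72 = 49.504 kPa.
With d_w = 2 m < B, γ̄ = 10.09 + (2/3.1) × (18.2 − 10.09) = 15.322 kN/m³.
q_ult = c·N_c·s_c + q·N_q + 0.5·γ·B·N_γ·s_γ
     = 15 × 42.2 × 1.08 + 49.504 × 29.4 + 0.5 × 15.322 × 3.1 × 31.1 × 0.92
     = 683.64 + 1455.4 + 679.52 = 2818.6 kPa.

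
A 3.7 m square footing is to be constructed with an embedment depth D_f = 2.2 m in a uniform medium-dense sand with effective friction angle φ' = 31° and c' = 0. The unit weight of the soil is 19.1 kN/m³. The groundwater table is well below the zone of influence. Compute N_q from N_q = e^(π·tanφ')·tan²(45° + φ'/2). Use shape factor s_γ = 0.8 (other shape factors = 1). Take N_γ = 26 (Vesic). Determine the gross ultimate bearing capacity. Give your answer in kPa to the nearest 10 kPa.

q_ult ≈ 1600 kPa

tan31° = 0.6009, so N_q = e^(π×0.6009)·tan²(60.5°) = 6.604 × 3.124 = 20.63.
Effective surcharge at the founding depth q = γ·D_f = 19.1 × 2.2 = 42.02 kPa.
q_ult = q·N_q + 0.5·γ·B·N_γ·s_γ
     = 42.02 × 20.631 + 0.5 × 19.1 × 3.7 × 26 × 0.8
     = 866.91 + 734.97 = 1601.9 kPa.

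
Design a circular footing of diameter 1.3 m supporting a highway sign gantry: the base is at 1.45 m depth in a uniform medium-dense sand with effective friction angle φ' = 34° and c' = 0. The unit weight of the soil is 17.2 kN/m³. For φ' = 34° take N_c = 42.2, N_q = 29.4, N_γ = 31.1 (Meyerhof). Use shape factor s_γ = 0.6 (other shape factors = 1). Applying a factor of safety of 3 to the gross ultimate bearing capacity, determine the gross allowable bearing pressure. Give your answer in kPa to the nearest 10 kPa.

q_all ≈ 310 kPa

Overburden at base level: q = 17.2 × 1.45 = 24.94 kPa.
Surcharge term q·N_q = 24.94 × 29.4 = 733.24 kPa; self-weight term 0.5·γ·B·N_γ·s_γ = 0.5 × 17.2 × 1.3 × 31.1 × 0.6 = 208.62 kPa.
q_ult = 733.24 + 208.62 = 941.85 kPa.
q_all = q_ult / FS = 941.85 / 3 = 313.95 kPa.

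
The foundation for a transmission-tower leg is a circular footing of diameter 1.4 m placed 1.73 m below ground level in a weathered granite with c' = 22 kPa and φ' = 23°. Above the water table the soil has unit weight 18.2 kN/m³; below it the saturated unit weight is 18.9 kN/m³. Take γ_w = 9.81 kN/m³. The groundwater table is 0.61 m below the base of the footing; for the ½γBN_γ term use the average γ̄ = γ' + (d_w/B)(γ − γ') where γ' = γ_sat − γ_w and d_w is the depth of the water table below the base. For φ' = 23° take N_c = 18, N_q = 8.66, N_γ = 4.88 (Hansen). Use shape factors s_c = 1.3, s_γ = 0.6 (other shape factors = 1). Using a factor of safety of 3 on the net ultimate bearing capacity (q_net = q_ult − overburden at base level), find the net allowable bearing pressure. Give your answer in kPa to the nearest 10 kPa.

q_all(net) ≈ 260 kPa

Effective surcharge at the founding depth q = γ·D_f = 18.2 × 1.73 = 31.486 kPa.
With d_w = 0.61 m < B, γ̄ = 9.09 + (0.61/1.4) × (18.2 − 9.09) = 13.059 kN/m³.
q_ult = c·N_c·s_c + q·N_q + 0.5·γ·B·N_γ·s_γ
     = 22 × 18 × 1.3 + 31.486 × 8.66 + 0.5 × 13.059 × 1.4 × 4.88 × 0.6
     = 514.8 + 272.67 + 26.766 = 814.24 kPa.
q_net = 814.24 − 31.486 = 782.75 kPa.
q_all(net) = 782.75 / 3 = 260.92 kPa.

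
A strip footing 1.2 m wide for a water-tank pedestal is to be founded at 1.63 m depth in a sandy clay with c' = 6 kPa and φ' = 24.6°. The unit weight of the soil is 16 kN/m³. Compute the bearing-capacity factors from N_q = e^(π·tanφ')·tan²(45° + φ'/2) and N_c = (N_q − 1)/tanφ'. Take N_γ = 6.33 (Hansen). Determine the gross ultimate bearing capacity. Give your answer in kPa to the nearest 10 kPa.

q_ult ≈ 450 kPa

tan24.6° = 0.4578, so N_q = e^(π×0.4578)·tan²(57.3°) = 4.214 × 2.426 = 10.22.
N_c = (10.22 − 1)/tan24.6° = 20.15.
q = γ·D_f = 16 × 1.63 = 26.08 kPa.
c·N_c = 6 × 20.146 = 120.88 kPa
q·N_q = 26.08 × 10.224 = 266.63 kPa
0.5·γ·B·N_γ = 0.5 × 16 × 1.2 × 6.33 = 60.768 kPa
q_ult = 120.88 + 266.63 + 60.768 = 448.28 kPa.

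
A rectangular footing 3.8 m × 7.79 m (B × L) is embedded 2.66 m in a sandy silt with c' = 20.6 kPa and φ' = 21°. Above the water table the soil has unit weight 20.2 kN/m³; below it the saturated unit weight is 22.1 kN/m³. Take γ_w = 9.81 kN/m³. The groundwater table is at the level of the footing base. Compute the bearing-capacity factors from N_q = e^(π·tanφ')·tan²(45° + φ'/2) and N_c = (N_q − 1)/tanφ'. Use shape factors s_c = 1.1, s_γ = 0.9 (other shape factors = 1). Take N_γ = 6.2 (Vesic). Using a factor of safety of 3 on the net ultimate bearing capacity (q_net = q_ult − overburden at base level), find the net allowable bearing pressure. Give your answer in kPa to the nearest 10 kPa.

N_q = e^(π·tan21°)·tan²(55.5°) = 7.07; N_c = (N_q − 1)/tanφ' = 15.81.
Effective surcharge at the founding depth q = γ·D_f = 20.2 × 2.66 = 53.732 kPa.
The water table coincides with the base, so in the self-weight term γ → γ' = 12.29 kN/m³.
q_ult = c·N_c·s_c + q·N_q + 0.5·γ·B·N_γ·s_γ
     = 20.6 × 15.815 × 1.1 + 53.732 × 7.0708 + 0.5 × 12.29 × 3.8 × 6.2 × 0.9
     = 358.37 + 379.93 + 130.3 = 868.59 kPa.
q_net = 868.59 − 53.732 = 814.86 kPa.
q_all(net) = 814.86 / 3 = 271.62 kPa.

q_all(net) ≈ 270 kPa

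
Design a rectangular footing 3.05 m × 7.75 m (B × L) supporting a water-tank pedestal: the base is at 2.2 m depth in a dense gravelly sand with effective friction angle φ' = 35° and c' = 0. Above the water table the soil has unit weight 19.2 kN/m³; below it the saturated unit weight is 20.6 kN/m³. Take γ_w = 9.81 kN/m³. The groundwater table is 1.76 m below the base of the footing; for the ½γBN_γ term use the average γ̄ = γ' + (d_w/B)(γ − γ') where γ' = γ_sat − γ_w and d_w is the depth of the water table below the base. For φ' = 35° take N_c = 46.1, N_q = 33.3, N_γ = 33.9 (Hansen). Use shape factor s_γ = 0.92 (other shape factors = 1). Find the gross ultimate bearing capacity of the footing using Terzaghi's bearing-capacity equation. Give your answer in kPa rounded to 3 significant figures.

q_ult ≈ 2150 kPa

Effective surcharge at the founding depth q = γ·D_f = 19.2 × 2.2 = 42.24 kPa.
With d_w = 1.76 m < B, γ̄ = 10.79 + (1.76/3.05) × (19.2 − 10.79) = 15.643 kN/m³.
q_ult = q·N_q + 0.5·γ·B·N_γ·s_γ
     = 42.24 × 33.3 + 0.5 × 15.643 × 3.05 × 33.9 × 0.92
     = 1406.6 + 744.01 = 2150.6 kPa.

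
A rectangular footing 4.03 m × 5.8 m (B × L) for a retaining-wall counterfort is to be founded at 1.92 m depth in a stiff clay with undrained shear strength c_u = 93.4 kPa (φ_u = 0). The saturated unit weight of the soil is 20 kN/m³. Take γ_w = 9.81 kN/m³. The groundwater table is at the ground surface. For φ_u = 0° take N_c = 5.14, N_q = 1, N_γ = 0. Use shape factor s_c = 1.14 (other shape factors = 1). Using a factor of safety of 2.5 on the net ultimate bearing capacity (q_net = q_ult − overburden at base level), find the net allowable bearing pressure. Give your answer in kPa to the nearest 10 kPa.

q_all(net) ≈ 220 kPa

With the water table at the surface the whole profile is submerged: γ' = 20 − 9.81 = 10.19 kN/m³, so q = γ'·D_f = 19.565 kPa.
q_ult = c·N_c·s_c + q·N_q
     = 93.4 × 5.14 × 1.14 + 19.565 × 1
     = 547.29 + 19.565 = 566.85 kPa.
q_net = 566.85 − 19.565 = 547.29 kPa.
q_all(net) = 547.29 / 2.5 = 218.91 kPa.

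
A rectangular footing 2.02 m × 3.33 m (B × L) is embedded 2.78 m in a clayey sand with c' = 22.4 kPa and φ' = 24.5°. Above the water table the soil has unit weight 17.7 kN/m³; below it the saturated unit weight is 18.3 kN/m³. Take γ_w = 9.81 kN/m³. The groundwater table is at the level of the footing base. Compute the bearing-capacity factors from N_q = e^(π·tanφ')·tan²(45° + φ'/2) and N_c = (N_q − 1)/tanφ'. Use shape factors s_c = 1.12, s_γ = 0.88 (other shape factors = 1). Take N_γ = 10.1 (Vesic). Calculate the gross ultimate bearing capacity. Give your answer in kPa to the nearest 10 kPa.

q_ult ≈ 1080 kPa

tan24.5° = 0.4557, so N_q = e^(π×0.4557)·tan²(57.25°) = 4.186 × 2.417 = 10.12.
N_c = (10.12 − 1)/tan24.5° = 20.01.
Overburden at base level: q = 17.7 × 2.78 = 49.206 kPa.
Below the base the soil is submerged, so the ½γBN_γ term uses γ' = 18.3 − 9.81 = 8.49 kN/m³.
Cohesion term c·N_c·s_c = 22.4 × 20.006 × 1.12 = 501.91 kPa; surcharge term q·N_q = 49.206 × 10.117 = 497.83 kPa; self-weight term 0.5·γ·B·N_γ·s_γ = 0.5 × 8.49 × 2.02 × 10.1 × 0.88 = 76.214 kPa.
q_ult = 501.91 + 497.83 + 76.214 = 1075.9 kPa.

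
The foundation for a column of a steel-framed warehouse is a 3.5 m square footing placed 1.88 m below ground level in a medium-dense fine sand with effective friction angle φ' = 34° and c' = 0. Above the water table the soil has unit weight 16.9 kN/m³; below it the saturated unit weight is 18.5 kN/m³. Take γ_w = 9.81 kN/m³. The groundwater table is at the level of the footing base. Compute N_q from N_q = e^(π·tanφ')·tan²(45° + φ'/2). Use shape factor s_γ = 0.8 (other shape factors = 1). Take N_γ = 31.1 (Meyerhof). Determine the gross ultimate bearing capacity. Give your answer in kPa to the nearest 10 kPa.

tan34° = 0.6745, so N_q = e^(π×0.6745)·tan²(62°) = 8.323 × 3.537 = 29.44.
Overburden at base level: q = 16.9 × 1.88 = 31.772 kPa.
Below the base the soil is submerged, so the ½γBN_γ term uses γ' = 18.5 − 9.81 = 8.69 kN/m³.
Surcharge term q·N_q = 31.772 × 29.44 = 935.36 kPa; self-weight term 0.5·γ·B·N_γ·s_γ = 0.5 × 8.69 × 3.5 × 31.1 × 0.8 = 378.36 kPa.
q_ult = 935.36 + 378.36 = 1313.7 kPa.

q_ult ≈ 1310 kPa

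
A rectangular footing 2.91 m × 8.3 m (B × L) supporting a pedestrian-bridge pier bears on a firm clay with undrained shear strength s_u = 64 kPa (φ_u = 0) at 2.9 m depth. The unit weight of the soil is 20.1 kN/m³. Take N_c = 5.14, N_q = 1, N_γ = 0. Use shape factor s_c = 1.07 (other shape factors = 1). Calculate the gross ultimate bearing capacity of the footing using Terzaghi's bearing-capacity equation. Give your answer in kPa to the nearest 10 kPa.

q_ult ≈ 410 kPa

q = γ·D_f = 20.1 × 2.9 = 58.29 kPa.
c·N_c·s_c = 64 × 5.14 × 1.07 = 351.99 kPa
q·N_q = 58.29 × 1 = 58.29 kPa
q_ult = 351.99 + 58.29 = 410.28 kPa.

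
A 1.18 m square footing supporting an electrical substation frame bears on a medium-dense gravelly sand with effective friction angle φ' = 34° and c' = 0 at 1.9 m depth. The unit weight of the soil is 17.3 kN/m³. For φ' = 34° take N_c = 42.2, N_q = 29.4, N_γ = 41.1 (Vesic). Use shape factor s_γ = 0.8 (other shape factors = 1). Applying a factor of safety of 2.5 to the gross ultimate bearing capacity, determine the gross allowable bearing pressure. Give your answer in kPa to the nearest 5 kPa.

Effective surcharge at the founding depth q = γ·D_f = 17.3 × 1.9 = 32.87 kPa.
q_ult = q·N_q + 0.5·γ·B·N_γ·s_γ
     = 32.87 × 29.4 + 0.5 × 17.3 × 1.18 × 41.1 × 0.8
     = 966.38 + 335.61 = 1302 kPa.
q_all = q_ult / FS = 1302 / 2.5 = 520.79 kPa.

q_all ≈ 520 kPa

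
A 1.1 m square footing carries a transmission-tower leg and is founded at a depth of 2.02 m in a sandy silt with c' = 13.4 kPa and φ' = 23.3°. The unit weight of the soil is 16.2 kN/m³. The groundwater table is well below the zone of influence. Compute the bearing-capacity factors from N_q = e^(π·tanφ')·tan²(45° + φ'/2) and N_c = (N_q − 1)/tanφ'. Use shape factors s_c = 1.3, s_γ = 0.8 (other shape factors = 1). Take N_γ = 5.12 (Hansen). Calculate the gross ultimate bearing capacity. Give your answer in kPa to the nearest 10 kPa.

tan23.3° = 0.4307, so N_q = e^(π×0.4307)·tan²(56.65°) = 3.869 × 2.309 = 8.93.
N_c = (8.93 − 1)/tan23.3° = 18.42.
Overburden at base level: q = 16.2 × 2.02 = 32.724 kPa.
Cohesion term c·N_c·s_c = 13.4 × 18.419 × 1.3 = 320.86 kPa; surcharge term q·N_q = 32.724 × 8.9325 = 292.31 kPa; self-weight term 0.5·γ·B·N_γ·s_γ = 0.5 × 16.2 × 1.1 × 5.12 × 0.8 = 36.495 kPa.
q_ult = 320.86 + 292.31 + 36.495 = 649.66 kPa.

q_ult ≈ 650 kPa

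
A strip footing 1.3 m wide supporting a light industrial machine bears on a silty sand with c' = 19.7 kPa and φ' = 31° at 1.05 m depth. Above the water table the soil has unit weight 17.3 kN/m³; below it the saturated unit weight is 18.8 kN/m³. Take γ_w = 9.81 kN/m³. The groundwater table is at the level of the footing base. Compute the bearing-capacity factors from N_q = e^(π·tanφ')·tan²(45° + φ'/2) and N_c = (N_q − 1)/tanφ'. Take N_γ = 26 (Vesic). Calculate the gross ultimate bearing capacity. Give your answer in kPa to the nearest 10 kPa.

q_ult ≈ 1170 kPa

tan31° = 0.6009, so N_q = e^(π×0.6009)·tan²(60.5°) = 6.604 × 3.124 = 20.63.
N_c = (20.63 − 1)/tan31° = 32.67.
Effective surcharge at the founding depth q = γ·D_f = 17.3 × 1.05 = 18.165 kPa.
The water table coincides with the base, so in the self-weight term γ → γ' = 8.99 kN/m³.
q_ult = c·N_c + q·N_q + 0.5·γ·B·N_γ
     = 19.7 × 32.671 + 18.165 × 20.631 + 0.5 × 8.99 × 1.3 × 26
     = 643.62 + 374.76 + 151.93 = 1170.3 kPa.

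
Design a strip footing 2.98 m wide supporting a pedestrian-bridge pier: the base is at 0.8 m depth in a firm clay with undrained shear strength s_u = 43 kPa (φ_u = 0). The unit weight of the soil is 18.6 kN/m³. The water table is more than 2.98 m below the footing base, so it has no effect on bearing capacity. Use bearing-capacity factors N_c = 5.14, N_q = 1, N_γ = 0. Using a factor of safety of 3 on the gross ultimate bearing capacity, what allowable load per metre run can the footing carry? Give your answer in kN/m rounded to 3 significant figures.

≈ 234 kN/m

Overburden at base level: q = 18.6 × 0.8 = 14.88 kPa.
Cohesion term c·N_c = 43 × 5.14 = 221.02 kPa; surcharge term q·N_q = 14.88 × 1 = 14.88 kPa.
q_ult = 221.02 + 14.88 = 235.9 kPa.
Gross allowable pressure q_all = 235.9 / 3 = 78.633 kPa.
Allowable wall load = q_all × B = 78.633 × 2.98 = 234.33 kN per metre run.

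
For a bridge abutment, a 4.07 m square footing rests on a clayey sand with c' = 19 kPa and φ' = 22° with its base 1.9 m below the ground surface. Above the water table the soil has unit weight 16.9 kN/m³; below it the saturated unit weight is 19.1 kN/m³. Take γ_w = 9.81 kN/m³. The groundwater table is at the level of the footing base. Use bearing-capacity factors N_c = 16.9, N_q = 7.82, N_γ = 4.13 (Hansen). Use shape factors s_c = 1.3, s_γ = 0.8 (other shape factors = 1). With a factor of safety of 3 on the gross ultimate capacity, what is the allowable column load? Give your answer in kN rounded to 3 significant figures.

P_all ≈ 4040 kN

q = γ·D_f = 16.9 × 1.9 = 32.11 kPa.
For the ½γBN_γ term take γ' = 19.1 − 9.81 = 9.29 kN/m³ (soil below base is submerged).
c·N_c·s_c = 19 × 16.9 × 1.3 = 417.43 kPa
q·N_q = 32.11 × 7.82 = 251.1 kPa
0.5·γ·B·N_γ·s_γ = 0.5 × 9.29 × 4.07 × 4.13 × 0.8 = 62.463 kPa
q_ult = 417.43 + 251.1 + 62.463 = 730.99 kPa.
Gross allowable pressure q_all = 730.99 / 3 = 243.66 kPa.
Footing area = 16.5649 m², so allowable column load = 243.66 × 16.5649 = 4036.3 kN.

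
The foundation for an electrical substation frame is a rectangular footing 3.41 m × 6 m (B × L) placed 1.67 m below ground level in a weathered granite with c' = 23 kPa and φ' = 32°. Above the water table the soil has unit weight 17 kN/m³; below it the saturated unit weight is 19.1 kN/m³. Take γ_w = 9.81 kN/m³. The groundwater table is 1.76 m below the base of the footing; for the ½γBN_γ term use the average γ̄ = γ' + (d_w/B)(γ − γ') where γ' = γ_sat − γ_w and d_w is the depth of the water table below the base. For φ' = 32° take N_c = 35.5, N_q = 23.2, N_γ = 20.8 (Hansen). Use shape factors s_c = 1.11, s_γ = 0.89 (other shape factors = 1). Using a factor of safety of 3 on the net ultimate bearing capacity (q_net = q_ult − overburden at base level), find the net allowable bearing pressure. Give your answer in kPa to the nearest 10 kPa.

q_all(net) ≈ 650 kPa

q = γ·D_f = 17 × 1.67 = 28.39 kPa.
γ' = 9.29 kN/m³; averaging over the depth B below the base, γ̄ = γ' + (d_w/B)(γ − γ') = 13.269 kN/m³.
c·N_c·s_c = 23 × 35.5 × 1.11 = 906.32 kPa
q·N_q = 28.39 × 23.2 = 658.65 kPa
0.5·γ·B·N_γ·s_γ = 0.5 × 13.269 × 3.41 × 20.8 × 0.89 = 418.82 kPa
q_ult = 906.32 + 658.65 + 418.82 = 1983.8 kPa.
q_net = 1983.8 − 28.39 = 1955.4 kPa.
q_all(net) = 1955.4 / 3 = 651.8 kPa.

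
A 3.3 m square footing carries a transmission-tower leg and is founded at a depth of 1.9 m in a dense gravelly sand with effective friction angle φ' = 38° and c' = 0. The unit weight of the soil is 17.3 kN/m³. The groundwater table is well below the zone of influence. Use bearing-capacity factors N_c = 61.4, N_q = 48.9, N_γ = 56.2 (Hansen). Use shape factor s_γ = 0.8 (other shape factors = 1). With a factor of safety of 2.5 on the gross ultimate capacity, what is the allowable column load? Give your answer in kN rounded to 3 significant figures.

q = γ·D_f = 17.3 × 1.9 = 32.87 kPa.
q·N_q = 32.87 × 48.9 = 1607.3 kPa
0.5·γ·B·N_γ·s_γ = 0.5 × 17.3 × 3.3 × 56.2 × 0.8 = 1283.4 kPa
q_ult = 1607.3 + 1283.4 = 2890.7 kPa.
Gross allowable pressure q_all = 2890.7 / 2.5 = 1156.3 kPa.
Footing area = 10.89 m², so allowable column load = 1156.3 × 10.89 = 12592 kN.

P_all ≈ 12600 kN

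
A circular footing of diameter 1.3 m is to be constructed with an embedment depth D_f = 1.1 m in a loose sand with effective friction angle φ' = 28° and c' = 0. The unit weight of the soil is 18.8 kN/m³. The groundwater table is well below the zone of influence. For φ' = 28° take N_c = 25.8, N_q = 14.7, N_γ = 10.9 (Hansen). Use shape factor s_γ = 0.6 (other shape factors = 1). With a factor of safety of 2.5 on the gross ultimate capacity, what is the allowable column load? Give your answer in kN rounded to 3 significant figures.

P_all ≈ 204 kN

Effective surcharge at the founding depth q = γ·D_f = 18.8 × 1.1 = 20.68 kPa.
q_ult = q·N_q + 0.5·γ·B·N_γ·s_γ
     = 20.68 × 14.7 + 0.5 × 18.8 × 1.3 × 10.9 × 0.6
     = 304 + 79.919 = 383.91 kPa.
Gross allowable pressure q_all = 383.91 / 2.5 = 153.57 kPa.
Footing area = 1.3273 m², so allowable column load = 153.57 × 1.3273 = 203.83 kN.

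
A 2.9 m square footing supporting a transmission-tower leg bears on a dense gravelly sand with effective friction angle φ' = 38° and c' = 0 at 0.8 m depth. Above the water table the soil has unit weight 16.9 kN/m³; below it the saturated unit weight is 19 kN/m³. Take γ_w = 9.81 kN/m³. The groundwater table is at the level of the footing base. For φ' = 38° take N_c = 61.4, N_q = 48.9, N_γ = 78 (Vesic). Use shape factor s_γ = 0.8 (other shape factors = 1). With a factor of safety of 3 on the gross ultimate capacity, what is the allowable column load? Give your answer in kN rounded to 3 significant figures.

Overburden at base level: q = 16.9 × 0.8 = 13.52 kPa.
Below the base the soil is submerged, so the ½γBN_γ term uses γ' = 19 − 9.81 = 9.19 kN/m³.
Surcharge term q·N_q = 13.52 × 48.9 = 661.13 kPa; self-weight term 0.5·γ·B·N_γ·s_γ = 0.5 × 9.19 × 2.9 × 78 × 0.8 = 831.51 kPa.
q_ult = 661.13 + 831.51 = 1492.6 kPa.
Gross allowable pressure q_all = 1492.6 / 3 = 497.55 kPa.
Footing area = 8.41 m², so allowable column load = 497.55 × 8.41 = 4184.4 kN.

P_all ≈ 4180 kN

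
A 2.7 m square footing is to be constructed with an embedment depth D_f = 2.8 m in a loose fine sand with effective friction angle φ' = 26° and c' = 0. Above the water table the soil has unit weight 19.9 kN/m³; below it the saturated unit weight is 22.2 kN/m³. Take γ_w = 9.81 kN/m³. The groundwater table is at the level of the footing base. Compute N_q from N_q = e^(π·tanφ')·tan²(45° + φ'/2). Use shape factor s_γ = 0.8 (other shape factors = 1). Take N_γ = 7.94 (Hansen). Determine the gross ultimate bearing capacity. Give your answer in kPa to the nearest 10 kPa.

tan26° = 0.4877, so N_q = e^(π×0.4877)·tan²(58°) = 4.629 × 2.561 = 11.85.
q = γ·D_f = 19.9 × 2.8 = 55.72 kPa.
For the ½γBN_γ term take γ' = 22.2 − 9.81 = 12.39 kN/m³ (soil below base is submerged).
q·N_q = 55.72 × 11.854 = 660.52 kPa
0.5·γ·B·N_γ·s_γ = 0.5 × 12.39 × 2.7 × 7.94 × 0.8 = 106.25 kPa
q_ult = 660.52 + 106.25 = 766.76 kPa.

q_ult ≈ 770 kPa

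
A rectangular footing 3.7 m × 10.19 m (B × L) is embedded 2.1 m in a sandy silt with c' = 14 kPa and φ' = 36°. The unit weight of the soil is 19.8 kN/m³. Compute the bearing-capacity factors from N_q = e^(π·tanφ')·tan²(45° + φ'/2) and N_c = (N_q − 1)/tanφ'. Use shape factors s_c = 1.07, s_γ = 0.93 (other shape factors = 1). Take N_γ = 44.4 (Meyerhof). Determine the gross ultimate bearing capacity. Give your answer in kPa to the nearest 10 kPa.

q_ult ≈ 3840 kPa

tan36° = 0.7265, so N_q = e^(π×0.7265)·tan²(63°) = 9.801 × 3.852 = 37.75.
N_c = (37.75 − 1)/tan36° = 50.59.
q = γ·D_f = 19.8 × 2.1 = 41.58 kPa.
c·N_c·s_c = 14 × 50.585 × 1.07 = 757.77 kPa
q·N_q = 41.58 × 37.752 = 1569.7 kPa
0.5·γ·B·N_γ·s_γ = 0.5 × 19.8 × 3.7 × 44.4 × 0.93 = 1512.5 kPa
q_ult = 757.77 + 1569.7 + 1512.5 = 3840 kPa.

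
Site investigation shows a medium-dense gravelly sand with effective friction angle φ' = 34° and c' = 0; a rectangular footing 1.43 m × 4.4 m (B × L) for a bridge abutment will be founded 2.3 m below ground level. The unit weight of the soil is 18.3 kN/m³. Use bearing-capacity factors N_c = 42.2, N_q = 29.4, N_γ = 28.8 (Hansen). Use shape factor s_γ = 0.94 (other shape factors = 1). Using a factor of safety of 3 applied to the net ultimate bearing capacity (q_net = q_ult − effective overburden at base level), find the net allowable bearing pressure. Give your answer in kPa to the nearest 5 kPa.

Effective surcharge at the founding depth q = γ·D_f = 18.3 × 2.3 = 42.09 kPa.
q_ult = q·N_q + 0.5·γ·B·N_γ·s_γ
     = 42.09 × 29.4 + 0.5 × 18.3 × 1.43 × 28.8 × 0.94
     = 1237.4 + 354.22 = 1591.7 kPa.
Net ultimate: q_net = 1591.7 − 42.09 = 1549.6 kPa.
q_all(net) = 1549.6 / 3 = 516.53 kPa.

q_all(net) ≈ 515 kPa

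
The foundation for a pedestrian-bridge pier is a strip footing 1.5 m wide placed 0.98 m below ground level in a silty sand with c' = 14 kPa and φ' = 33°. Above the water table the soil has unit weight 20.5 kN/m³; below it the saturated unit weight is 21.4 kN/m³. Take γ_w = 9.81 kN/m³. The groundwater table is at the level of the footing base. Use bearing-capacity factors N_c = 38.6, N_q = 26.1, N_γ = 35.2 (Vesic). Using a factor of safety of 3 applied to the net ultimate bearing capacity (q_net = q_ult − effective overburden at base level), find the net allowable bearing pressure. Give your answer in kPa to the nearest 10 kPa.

q_all(net) ≈ 450 kPa

Effective surcharge at the founding depth q = γ·D_f = 20.5 × 0.98 = 20.09 kPa.
The water table coincides with the base, so in the self-weight term γ → γ' = 11.59 kN/m³.
q_ult = c·N_c + q·N_q + 0.5·γ·B·N_γ
     = 14 × 38.6 + 20.09 × 26.1 + 0.5 × 11.59 × 1.5 × 35.2
     = 540.4 + 524.35 + 305.98 = 1370.7 kPa.
Net ultimate: q_net = 1370.7 − 20.09 = 1350.6 kPa.
q_all(net) = 1350.6 / 3 = 450.21 kPa.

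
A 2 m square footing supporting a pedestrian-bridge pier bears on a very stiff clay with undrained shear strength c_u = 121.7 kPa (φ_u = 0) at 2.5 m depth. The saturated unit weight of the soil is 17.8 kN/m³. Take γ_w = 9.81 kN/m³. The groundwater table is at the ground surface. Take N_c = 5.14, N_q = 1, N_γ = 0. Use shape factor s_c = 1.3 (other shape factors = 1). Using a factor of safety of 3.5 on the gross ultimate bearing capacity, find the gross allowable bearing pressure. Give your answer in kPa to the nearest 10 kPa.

q_all ≈ 240 kPa

γ' = 17.8 − 9.81 = 7.99 kN/m³ (submerged throughout). q = 7.99 × 2.5 = 19.975 kPa.
c·N_c·s_c = 121.7 × 5.14 × 1.3 = 813.2 kPa
q·N_q = 19.975 × 1 = 19.975 kPa
q_ult = 813.2 + 19.975 = 833.17 kPa.
q_all = 833.17 / 3.5 = 238.05 kPa.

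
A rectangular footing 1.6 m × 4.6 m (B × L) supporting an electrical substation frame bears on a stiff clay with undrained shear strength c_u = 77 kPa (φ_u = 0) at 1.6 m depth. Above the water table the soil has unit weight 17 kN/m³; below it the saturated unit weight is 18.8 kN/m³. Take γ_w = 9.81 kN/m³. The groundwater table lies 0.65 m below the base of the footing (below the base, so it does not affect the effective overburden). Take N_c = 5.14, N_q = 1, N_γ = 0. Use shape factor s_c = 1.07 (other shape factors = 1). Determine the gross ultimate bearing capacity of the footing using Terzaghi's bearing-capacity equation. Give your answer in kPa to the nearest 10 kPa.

q_ult ≈ 450 kPa

q = γ·D_f = 17 × 1.6 = 27.2 kPa.
c·N_c·s_c = 77 × 5.14 × 1.07 = 423.48 kPa
q·N_q = 27.2 × 1 = 27.2 kPa
q_ult = 423.48 + 27.2 = 450.68 kPa.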